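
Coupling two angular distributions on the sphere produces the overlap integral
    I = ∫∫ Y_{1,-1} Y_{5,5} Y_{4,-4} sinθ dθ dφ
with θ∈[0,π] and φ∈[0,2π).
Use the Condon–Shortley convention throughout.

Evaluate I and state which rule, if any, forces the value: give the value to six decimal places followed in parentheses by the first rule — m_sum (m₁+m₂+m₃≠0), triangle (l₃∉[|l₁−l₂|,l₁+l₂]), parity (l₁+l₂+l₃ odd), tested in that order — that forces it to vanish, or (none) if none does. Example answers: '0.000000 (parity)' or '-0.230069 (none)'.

Checks pass: Σm=0; 10 even; l₃=4∈[4,6].
(2·1+1)(2·5+1)(2·4+1) = 297
Δ: 2! 0! 8! / 11! → 1/495
sum: t=1:−1/576 = -1/576
3j²(1 5 4; 0 0 0) = Δ·Π!·Σ² = 5/99  (sign -1)
sum: t=2:+1/80640 = 1/80640
3j²(1 5 4; -1 5 -4) = Δ·Π!·Σ² = 1/11  (sign +1)
combine: 4πI² = 297·5/99·1/11 = 15/11
take √, sign -1: I = -0.32941575
No selection rule forces the value: the integral is nonzero (none).

-0.329416 (none)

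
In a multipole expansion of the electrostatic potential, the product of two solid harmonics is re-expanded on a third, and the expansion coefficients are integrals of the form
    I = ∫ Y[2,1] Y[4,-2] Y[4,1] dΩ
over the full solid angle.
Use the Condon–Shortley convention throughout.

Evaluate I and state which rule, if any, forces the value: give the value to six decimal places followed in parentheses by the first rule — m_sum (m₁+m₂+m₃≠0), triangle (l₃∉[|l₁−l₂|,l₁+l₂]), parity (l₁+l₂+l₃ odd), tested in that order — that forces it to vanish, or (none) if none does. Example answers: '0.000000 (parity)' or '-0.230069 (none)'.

0.127700 (none)

Rules hold: Σm=0, L=10 even, 2≤4≤6.
N = 5·9·9 = 405
Δ = 2!·2!·6!/11! = 1/13860
Racah Σ t=0..2: t=0:+1/192 t=1:−1/36 t=2:+1/192 = -5/288
⇒ 3j(2 4 4; 0 0 0)² = 20/693, sgn -1
Racah Σ t=0..1: t=0:+1/96 t=1:−1/240 = 1/160
⇒ 3j(2 4 4; 1 -2 1)² = 27/1540, sgn -1
4πI² = N·(3j₀)²·(3jₘ)² = 1215/5929
I = +1·√(0.204925/4π) = 0.12770047
No selection rule forces the value: the integral is nonzero (none).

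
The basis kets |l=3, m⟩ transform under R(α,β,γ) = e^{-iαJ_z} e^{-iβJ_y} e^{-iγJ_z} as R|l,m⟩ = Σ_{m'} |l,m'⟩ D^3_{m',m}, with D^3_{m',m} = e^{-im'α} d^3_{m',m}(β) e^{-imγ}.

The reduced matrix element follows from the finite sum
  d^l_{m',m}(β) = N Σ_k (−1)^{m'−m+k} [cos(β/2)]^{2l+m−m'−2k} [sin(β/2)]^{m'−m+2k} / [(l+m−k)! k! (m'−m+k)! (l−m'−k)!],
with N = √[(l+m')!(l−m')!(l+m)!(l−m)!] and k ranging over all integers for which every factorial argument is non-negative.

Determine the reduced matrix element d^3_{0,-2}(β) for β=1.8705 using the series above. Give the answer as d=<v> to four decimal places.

d=-0.3690

d^3_{0,-2}(β=1.8705) via the finite sum:
With c≡cos(β/2)=0.593617 and s≡sin(β/2)=0.804748, N=[6·6·1·120]^{1/2}=65.726707
Admissible k: 0..1 (factorial args all ≥0)
  k=0: (−1)^2·65.7267/(12)·0.5936^4·0.8047^2 = +0.440460
  k=1: (−1)^3·65.7267/(12)·0.5936^2·0.8047^4 = -0.809491
d^3_{0,-2}(1.8705) = +0.440460 -0.809491 = -0.369032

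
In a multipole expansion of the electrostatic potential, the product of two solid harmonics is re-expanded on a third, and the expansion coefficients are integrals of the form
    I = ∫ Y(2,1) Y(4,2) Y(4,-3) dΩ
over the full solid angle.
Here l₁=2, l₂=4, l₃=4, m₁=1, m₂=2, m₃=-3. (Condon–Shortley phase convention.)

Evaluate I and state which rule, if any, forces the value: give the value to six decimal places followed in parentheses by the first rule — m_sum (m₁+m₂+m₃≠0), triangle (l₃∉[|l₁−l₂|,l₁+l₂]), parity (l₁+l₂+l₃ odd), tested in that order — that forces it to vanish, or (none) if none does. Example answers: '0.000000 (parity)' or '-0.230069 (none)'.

-0.187702 (none)

Checks pass: Σm=0; 10 even; l₃=4∈[2,6].
(2·2+1)(2·4+1)(2·4+1) = 405
Δ: 2! 2! 6! / 11! → 1/13860
sum: t=0:+1/192 t=1:−1/36 t=2:+1/192 = -5/288
3j²(2 4 4; 0 0 0) = Δ·Π!·Σ² = 20/693  (sign -1)
sum: t=0:+1/1440 t=1:−1/240 = -1/288
3j²(2 4 4; 1 2 -3) = Δ·Π!·Σ² = 5/132  (sign +1)
combine: 4πI² = 405·20/693·5/132 = 375/847
take √, sign -1: I = -0.18770204
No selection rule forces the value: the integral is nonzero (none).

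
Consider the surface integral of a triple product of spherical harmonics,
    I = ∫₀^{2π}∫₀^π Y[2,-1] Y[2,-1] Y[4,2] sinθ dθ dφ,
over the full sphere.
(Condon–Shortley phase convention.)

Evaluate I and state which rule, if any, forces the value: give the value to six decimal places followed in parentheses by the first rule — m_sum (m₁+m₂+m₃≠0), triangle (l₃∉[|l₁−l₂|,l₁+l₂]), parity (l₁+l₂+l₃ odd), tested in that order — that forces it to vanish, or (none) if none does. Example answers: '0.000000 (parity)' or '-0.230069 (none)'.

m-sum 0 ✓  L=8 even ✓  0≤4≤4 ✓
Π(2lᵢ+1) = 5×5×9 = 225
triangle coeff Δ(2,2,4) = 1/630
Σ_t [0,0]: t=0:+1/16 = 1/16
(3j)²=2/35 [(2 2 4; 0 0 0)], sign=+1
Σ_t [0,0]: t=0:+1/36 = 1/36
(3j)²=4/63 [(2 2 4; -1 -1 2)], sign=+1
⇒ 4πI² = 40/49
I = (+1)√(40/49/(4π)) = 0.25487487
No selection rule forces the value: the integral is nonzero (none).

0.254875 (none)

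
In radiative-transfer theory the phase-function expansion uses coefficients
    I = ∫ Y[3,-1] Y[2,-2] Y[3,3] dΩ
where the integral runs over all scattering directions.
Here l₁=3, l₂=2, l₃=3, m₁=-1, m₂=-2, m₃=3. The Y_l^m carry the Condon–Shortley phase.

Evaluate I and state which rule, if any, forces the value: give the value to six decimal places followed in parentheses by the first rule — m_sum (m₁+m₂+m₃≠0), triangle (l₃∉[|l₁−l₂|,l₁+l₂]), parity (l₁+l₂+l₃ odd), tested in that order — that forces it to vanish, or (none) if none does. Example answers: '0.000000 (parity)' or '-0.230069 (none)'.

m-sum 0 ✓  L=8 even ✓  1≤3≤5 ✓
Π(2lᵢ+1) = 7×5×7 = 245
triangle coeff Δ(3,2,3) = 1/3780
Σ_t [0,2]: t=0:+1/24 t=1:−1/4 t=2:+1/24 = -1/6
(3j)²=4/105 [(3 2 3; 0 0 0)], sign=+1
Σ_t [0,0]: t=0:+1/96 = 1/96
(3j)²=1/42 [(3 2 3; -1 -2 3)], sign=+1
⇒ 4πI² = 2/9
I = (+1)√(2/9/(4π)) = 0.13298076
No selection rule forces the value: the integral is nonzero (none).

0.132981 (none)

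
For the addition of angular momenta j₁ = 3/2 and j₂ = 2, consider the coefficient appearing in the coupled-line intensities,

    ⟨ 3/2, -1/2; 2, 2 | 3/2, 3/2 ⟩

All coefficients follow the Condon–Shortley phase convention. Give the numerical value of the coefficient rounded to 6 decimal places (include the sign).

j₁+j₂−J=2  J+j₁−j₂=1  J−j₁+j₂=2  j₁+j₂+J+1=6
(j₁±m₁, j₂±m₂, J±M) = (1,2,4,0,3,0)
P² = 32/5
sum k=2..2:
  [2] +1/4 = 1/4
S = 1/4
C² = P²·S² = 2/5 ; C = +0.632456

+0.632456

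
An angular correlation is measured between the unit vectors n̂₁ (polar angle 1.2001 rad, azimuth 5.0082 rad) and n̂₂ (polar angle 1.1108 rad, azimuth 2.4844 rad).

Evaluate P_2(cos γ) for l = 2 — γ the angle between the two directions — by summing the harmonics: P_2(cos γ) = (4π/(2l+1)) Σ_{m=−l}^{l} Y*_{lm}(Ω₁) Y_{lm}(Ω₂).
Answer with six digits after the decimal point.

-0.094420

Summing Y*_{l m}(θ₁,φ₁)·Y_{l m}(θ₂,φ₂) over m ∈ [−2, 2]; prefactor 4π/(2·2+1) = 2.513274:
  [-2]  conj(Y_{2,-2})(Ω₁) = (-0.278545, -0.187156) ; Y_{2,-2}(Ω₂) = (0.078656, 0.300005) ; Δ = (0.034239, -0.098286)
  [-1]  conj(Y_{2,-1})(Ω₁) = (0.076044, -0.249527) ; Y_{2,-1}(Ω₂) = (-0.243307, -0.187740) ; Δ = (-0.065348, 0.046435)
  [+0]  conj(Y_{2,0})(Ω₁) = (-0.191220, -0.000000) ; Y_{2,0}(Ω₂) = (-0.128913, 0.000000) ; Δ = (0.024651, 0.000000)
  [+1]  conj(Y_{2,1})(Ω₁) = (-0.076044, -0.249527) ; Y_{2,1}(Ω₂) = (0.243307, -0.187740) ; Δ = (-0.065348, -0.046435)
  [+2]  conj(Y_{2,2})(Ω₁) = (-0.278545, 0.187156) ; Y_{2,2}(Ω₂) = (0.078656, -0.300005) ; Δ = (0.034239, 0.098286)
Total Σ_m = (-0.037569, 0.000000). Multiply by 2.513274: (-0.094420, 0.000000). P_2(cos γ) = -0.094420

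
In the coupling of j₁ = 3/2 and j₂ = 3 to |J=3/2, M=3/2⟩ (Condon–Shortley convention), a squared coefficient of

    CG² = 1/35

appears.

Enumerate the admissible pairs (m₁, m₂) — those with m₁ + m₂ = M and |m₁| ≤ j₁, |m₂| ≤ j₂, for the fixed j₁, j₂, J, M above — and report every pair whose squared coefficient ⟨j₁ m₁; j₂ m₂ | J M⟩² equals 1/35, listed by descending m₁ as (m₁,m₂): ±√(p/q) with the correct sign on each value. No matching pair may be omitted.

(3/2,0): +√(1/35)

Admissible pairs with m₁+m₂ = M = 3/2: (-3/2,3), (-1/2,2), (1/2,1), (3/2,0)
  (m₁,m₂)=(3/2,0): CG² = 1/35, CG = +√(1/35)   ← matches the target
  (m₁,m₂)=(1/2,1): CG² = 4/35, CG = −√(4/35)
  (m₁,m₂)=(-1/2,2): CG² = 2/7, CG = +√(2/7)
  (m₁,m₂)=(-3/2,3): CG² = 4/7, CG = −√(4/7)
Pairs with CG² = 1/35: (3/2,0): +√(1/35)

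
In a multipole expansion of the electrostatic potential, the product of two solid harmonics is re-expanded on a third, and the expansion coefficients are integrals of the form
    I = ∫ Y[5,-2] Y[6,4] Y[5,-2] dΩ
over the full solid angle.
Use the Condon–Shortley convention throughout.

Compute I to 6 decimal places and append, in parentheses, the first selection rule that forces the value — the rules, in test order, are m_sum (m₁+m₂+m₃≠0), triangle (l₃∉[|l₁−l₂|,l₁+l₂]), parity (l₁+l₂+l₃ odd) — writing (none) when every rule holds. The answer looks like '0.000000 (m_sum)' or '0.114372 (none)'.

m-sum 0 ✓  L=16 even ✓  1≤5≤11 ✓
Π(2lᵢ+1) = 11×13×11 = 1573
triangle coeff Δ(5,6,5) = 1/28588560
Σ_t [1,5]: t=1:−1/345600 t=2:+1/13824 t=3:−1/5184 t=4:+1/13824 t=5:−1/345600 = -7/129600
(3j)²=80/7293 [(5 6 5; 0 0 0)], sign=+1
Σ_t [4,6]: t=4:+1/207360 t=5:−1/57600 t=6:+1/207360 = -1/129600
(3j)²=168/12155 [(5 6 5; -2 4 -2)], sign=+1
⇒ 4πI² = 896/3757
I = (+1)√(896/3757/(4π)) = 0.13776169
No selection rule forces the value: the integral is nonzero (none).

0.137762 (none)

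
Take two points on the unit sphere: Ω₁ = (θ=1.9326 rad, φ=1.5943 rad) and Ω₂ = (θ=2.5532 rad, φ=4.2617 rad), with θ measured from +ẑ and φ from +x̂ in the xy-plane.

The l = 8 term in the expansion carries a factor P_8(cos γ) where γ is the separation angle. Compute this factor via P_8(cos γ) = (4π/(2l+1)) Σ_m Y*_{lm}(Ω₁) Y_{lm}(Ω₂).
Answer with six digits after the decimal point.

0.038119

Summing Y*_{l m}(θ₁,φ₁)·Y_{l m}(θ₂,φ₂) over m ∈ [−8, 8]; prefactor 4π/(2·8+1) = 0.739198:
  m=-8: Y*=+0.296418+0.056402i  Y=-0.004151-0.002077i  product -0.001113-0.000850i
  m=-7: Y*=-0.074814+0.450616i  Y=+0.000368-0.027824i  product +0.012510+0.002247i
  m=-6: Y*=-0.219322-0.031136i  Y=+0.093488-0.043722i  product -0.021865+0.006678i
  m=-5: Y*=-0.027063+0.229224i  Y=+0.203980+0.165846i  product -0.043536+0.042269i
  m=-4: Y*=-0.318811-0.030062i  Y=-0.104284+0.441487i  product +0.046519-0.137616i
  m=-3: Y*=-0.006320+0.089487i  Y=-0.446537+0.099259i  product -0.006060-0.040587i
  m=-2: Y*=-0.330033-0.015525i  Y=-0.045798-0.057877i  product +0.014216+0.019812i
  m=-1: Y*=-0.000642+0.027319i  Y=-0.170440+0.352219i  product -0.009513-0.004882i
  m=+0: Y*=-0.328214-0.000000i  Y=-0.210998+0.000000i  product +0.069253+0.000000i
  m=+1: Y*=+0.000642+0.027319i  Y=+0.170440+0.352219i  product -0.009513+0.004882i
  m=+2: Y*=-0.330033+0.015525i  Y=-0.045798+0.057877i  product +0.014216-0.019812i
  m=+3: Y*=+0.006320+0.089487i  Y=+0.446537+0.099259i  product -0.006060+0.040587i
  m=+4: Y*=-0.318811+0.030062i  Y=-0.104284-0.441487i  product +0.046519+0.137616i
  m=+5: Y*=+0.027063+0.229224i  Y=-0.203980+0.165846i  product -0.043536-0.042269i
  m=+6: Y*=-0.219322+0.031136i  Y=+0.093488+0.043722i  product -0.021865-0.006678i
  m=+7: Y*=+0.074814+0.450616i  Y=-0.000368-0.027824i  product +0.012510-0.002247i
  m=+8: Y*=+0.296418-0.056402i  Y=-0.004151+0.002077i  product -0.001113+0.000850i
Accumulated sum +0.051567-0.000000i; after 4π/(2l+1) scaling, +0.038119-0.000000i ⇒ P_8 = 0.038119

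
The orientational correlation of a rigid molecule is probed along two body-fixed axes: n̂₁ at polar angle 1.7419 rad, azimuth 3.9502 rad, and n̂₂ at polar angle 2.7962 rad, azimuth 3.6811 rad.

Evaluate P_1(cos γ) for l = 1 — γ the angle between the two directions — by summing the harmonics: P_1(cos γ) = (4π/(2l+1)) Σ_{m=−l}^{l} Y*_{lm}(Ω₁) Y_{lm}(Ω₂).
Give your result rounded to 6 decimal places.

0.481830

Addition theorem: P_1(cos γ) = (4π/3) Σ_m Y*_{lm}(Ω₁) Y_{lm}(Ω₂), m = −1…1:
  m=-1: Y*=(-0.235082, -0.246256)  Y=(-0.100358, 0.060090)  product (0.038390, 0.010588)
  m=+0: Y*=(-0.083194, -0.000000)  Y=(-0.459747, 0.000000)  product (0.038248, 0.000000)
  m=+1: Y*=(0.235082, -0.246256)  Y=(0.100358, 0.060090)  product (0.038390, -0.010588)
Total Σ_m = (0.115028, 0.000000). Multiply by 4.188790: (0.481830, 0.000000). P_1(cos γ) = 0.481830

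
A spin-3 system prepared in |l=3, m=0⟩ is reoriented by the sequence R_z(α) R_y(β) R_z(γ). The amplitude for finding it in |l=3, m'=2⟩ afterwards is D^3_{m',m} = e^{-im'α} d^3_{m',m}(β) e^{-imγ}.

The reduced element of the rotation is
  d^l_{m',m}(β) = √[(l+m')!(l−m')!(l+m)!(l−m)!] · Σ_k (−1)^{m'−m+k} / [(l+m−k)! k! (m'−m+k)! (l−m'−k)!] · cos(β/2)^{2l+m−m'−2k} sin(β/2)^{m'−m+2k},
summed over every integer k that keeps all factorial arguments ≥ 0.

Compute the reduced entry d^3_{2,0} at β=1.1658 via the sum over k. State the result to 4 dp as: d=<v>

d=0.4558

d^3_{2,0}(β=1.1658) via the finite sum:
With c≡cos(β/2)=0.834870 and s≡sin(β/2)=0.550447, N=[120·1·6·6]^{1/2}=65.726707
k: max(0,(0)−(2))=0 … min(3+(0),3−(2))=1
  k=0: (−1)^2·65.7267/(12)·0.8349^4·0.5504^2 = +0.806246
  k=1: (−1)^3·65.7267/(12)·0.8349^2·0.5504^4 = -0.350479
d^3_{2,0}(1.1658) = +0.806246 -0.350479 = +0.455767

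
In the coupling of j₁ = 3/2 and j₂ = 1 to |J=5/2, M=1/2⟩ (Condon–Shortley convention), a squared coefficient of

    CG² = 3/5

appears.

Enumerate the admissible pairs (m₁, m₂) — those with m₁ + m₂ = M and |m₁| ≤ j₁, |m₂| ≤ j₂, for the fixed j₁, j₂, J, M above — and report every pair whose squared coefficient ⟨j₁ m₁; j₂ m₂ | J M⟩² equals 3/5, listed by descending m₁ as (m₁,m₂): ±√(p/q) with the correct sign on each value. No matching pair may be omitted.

Admissible pairs with m₁+m₂ = M = 1/2: (-1/2,1), (1/2,0), (3/2,-1)
  (m₁,m₂)=(3/2,-1): CG² = 1/10, CG = +√(1/10)
  (m₁,m₂)=(1/2,0): CG² = 3/5, CG = +√(3/5)   ← matches the target
  (m₁,m₂)=(-1/2,1): CG² = 3/10, CG = +√(3/10)
Pairs with CG² = 3/5: (1/2,0): +√(3/5)

(1/2,0): +√(3/5)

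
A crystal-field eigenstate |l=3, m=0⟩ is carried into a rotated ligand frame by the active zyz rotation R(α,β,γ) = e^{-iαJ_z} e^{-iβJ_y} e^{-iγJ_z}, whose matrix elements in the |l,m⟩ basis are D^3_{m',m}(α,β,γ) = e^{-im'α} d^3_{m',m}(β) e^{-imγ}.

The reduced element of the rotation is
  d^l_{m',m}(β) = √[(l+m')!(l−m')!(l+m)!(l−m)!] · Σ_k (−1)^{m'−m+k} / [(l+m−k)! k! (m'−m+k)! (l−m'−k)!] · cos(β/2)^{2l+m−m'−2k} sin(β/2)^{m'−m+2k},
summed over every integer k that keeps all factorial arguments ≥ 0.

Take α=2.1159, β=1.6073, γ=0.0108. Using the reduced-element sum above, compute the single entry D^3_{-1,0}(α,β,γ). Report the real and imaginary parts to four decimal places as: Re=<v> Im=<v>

First d^3_{-1,0}(β=1.6073), then the phase factors e^{-i(-1)α} and e^{-i(0)γ}:
Half-angle: c=0.694084, s=0.719894. N=√(2·24·6·6)=41.569219
k: max(0,(0)−(-1))=1 … min(3+(0),3−(-1))=3
  k=1: (−1)^0·41.5692/(12)·0.6941^5·0.7199^1 = +0.401716
  k=2: (−1)^1·41.5692/(4)·0.6941^3·0.7199^3 = -1.296444
  k=3: (−1)^2·41.5692/(12)·0.6941^1·0.7199^5 = +0.464886
d^3_{-1,0}(1.6073) = +0.401716 -1.296444 +0.464886 = -0.429842
Phases: e^{-i·(-1)·2.1159}=-0.518507+0.855074i, e^{-i·(0)·0.0108}=+1.000000+0.000000i ⇒ D=+0.222876-0.367547i

Re=0.2229 Im=-0.3675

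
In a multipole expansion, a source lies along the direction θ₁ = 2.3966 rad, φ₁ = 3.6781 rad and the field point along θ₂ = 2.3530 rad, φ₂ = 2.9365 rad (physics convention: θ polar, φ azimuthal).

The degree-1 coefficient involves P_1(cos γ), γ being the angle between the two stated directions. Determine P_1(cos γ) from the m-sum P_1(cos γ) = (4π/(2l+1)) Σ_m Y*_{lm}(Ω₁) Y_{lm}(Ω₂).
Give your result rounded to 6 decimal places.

Expand P_1 via completeness: Σ_{m} conj(Y_{1,m}) at Ω₁ times Y_{1,m} at Ω₂ —
  m=-1: (-0.20132 - 0.11973j) × (-0.23994 - 0.04991j) = 0.04233 + 0.03878j  (running Σ = 0.04233 + 0.03878j)
  m=0: (-0.35917 + 0.00000j) × (-0.34439 + 0.00000j) = 0.12369 + 0.00000j  (running Σ = 0.16602 + 0.03878j)
  m=1: (0.20132 - 0.11973j) × (0.23994 - 0.04991j) = 0.04233 - 0.03878j  (running Σ = 0.20835 + 0.00000j)
Accumulated sum 0.20835 + 0.00000j; after 4π/(2l+1) scaling, 0.87275 + 0.00000j ⇒ P_1 = 0.872754

0.872754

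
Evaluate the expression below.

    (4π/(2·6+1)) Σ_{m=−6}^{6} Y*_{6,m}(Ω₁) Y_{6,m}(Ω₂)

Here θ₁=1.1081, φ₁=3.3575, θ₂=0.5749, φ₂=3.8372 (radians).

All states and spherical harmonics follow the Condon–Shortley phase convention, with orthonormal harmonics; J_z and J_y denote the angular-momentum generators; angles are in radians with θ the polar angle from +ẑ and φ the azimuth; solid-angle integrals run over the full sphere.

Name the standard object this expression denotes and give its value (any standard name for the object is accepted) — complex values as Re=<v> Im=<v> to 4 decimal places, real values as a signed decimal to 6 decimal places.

Legendre polynomial (addition theorem), -0.399994

This sum is the spherical-harmonic addition theorem: it equals the Legendre polynomial P_l(cos γ) of the angle γ between the two directions.
Term-by-term m-sum for l=6 (normalisation 4π/13 = 0.966644):
  [-6]  conj(Y_{6,-6})(Ω₁) = 0.06744 + 0.23870j ; Y_{6,-6}(Ω₂) = -0.00641 + 0.01072j ; Δ = -0.00299 - 0.00081j
  [-5]  conj(Y_{6,-5})(Ω₁) = -0.20219 - 0.37792j ; Y_{6,-5}(Ω₂) = 0.06302 - 0.02204j ; Δ = -0.02107 - 0.01936j
  [-4]  conj(Y_{6,-4})(Ω₁) = 0.17711 + 0.20724j ; Y_{6,-4}(Ω₂) = -0.19702 - 0.07397j ; Δ = -0.01957 - 0.05393j
  [-3]  conj(Y_{6,-3})(Ω₁) = 0.13431 + 0.10162j ; Y_{6,-3}(Ω₂) = 0.20589 + 0.36293j ; Δ = -0.00923 + 0.06967j
  [-2]  conj(Y_{6,-2})(Ω₁) = -0.30232 - 0.13931j ; Y_{6,-2}(Ω₂) = 0.08072 - 0.44464j ; Δ = -0.08635 + 0.12318j
  [-1]  conj(Y_{6,-1})(Ω₁) = -0.05349 - 0.01173j ; Y_{6,-1}(Ω₂) = -0.03476 + 0.02902j ; Δ = 0.00220 - 0.00114j
  [+0]  conj(Y_{6,0})(Ω₁) = 0.33328 + 0.00000j ; Y_{6,0}(Ω₂) = -0.41945 + 0.00000j ; Δ = -0.13979 + 0.00000j
  [+1]  conj(Y_{6,1})(Ω₁) = 0.05349 - 0.01173j ; Y_{6,1}(Ω₂) = 0.03476 + 0.02902j ; Δ = 0.00220 + 0.00114j
  [+2]  conj(Y_{6,2})(Ω₁) = -0.30232 + 0.13931j ; Y_{6,2}(Ω₂) = 0.08072 + 0.44464j ; Δ = -0.08635 - 0.12318j
  [+3]  conj(Y_{6,3})(Ω₁) = -0.13431 + 0.10162j ; Y_{6,3}(Ω₂) = -0.20589 + 0.36293j ; Δ = -0.00923 - 0.06967j
  [+4]  conj(Y_{6,4})(Ω₁) = 0.17711 - 0.20724j ; Y_{6,4}(Ω₂) = -0.19702 + 0.07397j ; Δ = -0.01957 + 0.05393j
  [+5]  conj(Y_{6,5})(Ω₁) = 0.20219 - 0.37792j ; Y_{6,5}(Ω₂) = -0.06302 - 0.02204j ; Δ = -0.02107 + 0.01936j
  [+6]  conj(Y_{6,6})(Ω₁) = 0.06744 - 0.23870j ; Y_{6,6}(Ω₂) = -0.00641 - 0.01072j ; Δ = -0.00299 + 0.00081j
Σ over m = -0.41380 - 0.00000j; ×(4π/13) → -0.39999 - 0.00000j. Real part: -0.399994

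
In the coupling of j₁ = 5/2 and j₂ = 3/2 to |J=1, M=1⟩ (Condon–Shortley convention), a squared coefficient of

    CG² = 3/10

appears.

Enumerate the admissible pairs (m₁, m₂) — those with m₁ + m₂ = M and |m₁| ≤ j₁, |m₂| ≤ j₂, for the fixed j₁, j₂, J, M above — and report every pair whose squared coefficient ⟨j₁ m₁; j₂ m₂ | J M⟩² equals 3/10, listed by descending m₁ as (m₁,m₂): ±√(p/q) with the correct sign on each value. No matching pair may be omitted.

Admissible pairs with m₁+m₂ = M = 1: (-1/2,3/2), (1/2,1/2), (3/2,-1/2), (5/2,-3/2)
  (m₁,m₂)=(5/2,-3/2): CG² = 1/2, CG = +√(1/2)
  (m₁,m₂)=(3/2,-1/2): CG² = 3/10, CG = −√(3/10)   ← matches the target
  (m₁,m₂)=(1/2,1/2): CG² = 3/20, CG = +√(3/20)
  (m₁,m₂)=(-1/2,3/2): CG² = 1/20, CG = −√(1/20)
Pairs with CG² = 3/10: (3/2,-1/2): −√(3/10)

(3/2,-1/2): −√(3/10)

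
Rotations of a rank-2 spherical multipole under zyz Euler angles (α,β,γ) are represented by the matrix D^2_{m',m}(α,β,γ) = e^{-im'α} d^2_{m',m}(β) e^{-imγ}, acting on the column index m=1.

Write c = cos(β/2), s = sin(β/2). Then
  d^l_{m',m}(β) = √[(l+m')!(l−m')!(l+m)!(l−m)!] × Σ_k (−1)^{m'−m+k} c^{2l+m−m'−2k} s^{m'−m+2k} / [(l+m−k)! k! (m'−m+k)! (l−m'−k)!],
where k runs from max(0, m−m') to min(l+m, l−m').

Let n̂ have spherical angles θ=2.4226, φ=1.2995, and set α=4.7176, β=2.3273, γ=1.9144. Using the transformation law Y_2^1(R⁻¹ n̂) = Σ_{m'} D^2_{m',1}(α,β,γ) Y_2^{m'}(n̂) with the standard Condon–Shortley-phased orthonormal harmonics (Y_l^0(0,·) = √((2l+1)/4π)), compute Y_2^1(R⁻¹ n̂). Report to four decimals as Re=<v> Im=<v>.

Need the full column D^2_{m',1} for m'=−2..2 at α=4.7176, β=2.3273, γ=1.9144.
cos(β/2)=0.395991, sin(β/2)=0.918255
d^2_{-2,1}: single k=3 term ⇒ +0.613203;  D = +0.200549+0.579481i
d^2_{-1,1}: k∈[2..3] ⇒ +0.396659 -0.710972 = -0.314313;  D = +0.296488-0.104343i
d^2_{0,1}: k∈[1..2] ⇒ +0.139667 -0.751017 = -0.611350;  D = +0.205953+0.575615i
d^2_{1,1}: k∈[0..1] ⇒ +0.024589 -0.396659 = -0.372070;  D = -0.349663+0.127168i
d^2_{2,1}: single k=0 term ⇒ -0.114037;  D = -0.039534-0.106965i
Y_2^{m'}(θ=2.4226,φ=1.2995) and Σ D·Y over m':
  (+0.2005+0.5795i)·(-0.1435-0.0865i)  (+0.2965-0.1043i)·(-0.1026+0.3689i)  (+0.2060+0.5756i)·(+0.2203+0.0000i)  (-0.3497+0.1272i)·(+0.1026+0.3689i)  (-0.0395-0.1070i)·(-0.1435+0.0865i)
Y_2^1(R⁻¹ n̂) = +0.006952+0.042395i

Re=0.0070 Im=0.0424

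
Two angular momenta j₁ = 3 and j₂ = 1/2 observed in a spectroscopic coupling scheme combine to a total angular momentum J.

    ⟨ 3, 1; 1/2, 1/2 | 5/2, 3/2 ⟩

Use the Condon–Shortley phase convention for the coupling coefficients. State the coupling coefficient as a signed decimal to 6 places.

-0.534522

√[6·1!5!0!/7! · 4!2!1!0!4!1!] = √(1152/7)
  +(−1)^1/∏(1,0,1,0,4,0)! = -1/24  (running -1/24)
⟨..|..⟩ = √(1152/7)·(-1/24) = -0.534522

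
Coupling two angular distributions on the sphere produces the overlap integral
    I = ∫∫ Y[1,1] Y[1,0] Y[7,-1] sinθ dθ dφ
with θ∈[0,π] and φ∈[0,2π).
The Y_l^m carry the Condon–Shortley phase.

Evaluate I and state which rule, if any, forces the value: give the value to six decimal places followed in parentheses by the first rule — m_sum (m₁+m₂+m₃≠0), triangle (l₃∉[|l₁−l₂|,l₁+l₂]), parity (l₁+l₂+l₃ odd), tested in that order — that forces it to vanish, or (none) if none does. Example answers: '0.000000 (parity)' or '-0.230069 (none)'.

triangle: need 0≤l₃≤2, have 7; I=0

0.000000 (triangle)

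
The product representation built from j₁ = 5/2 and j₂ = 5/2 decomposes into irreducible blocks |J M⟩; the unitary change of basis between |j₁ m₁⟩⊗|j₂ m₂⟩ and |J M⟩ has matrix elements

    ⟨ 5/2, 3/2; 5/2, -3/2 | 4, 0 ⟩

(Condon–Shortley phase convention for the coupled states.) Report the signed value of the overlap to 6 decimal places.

j₁+j₂−J=1  J+j₁−j₂=4  J−j₁+j₂=4  j₁+j₂+J+1=10
(j₁±m₁, j₂±m₂, J±M) = (4,1,1,4,4,4)
P² = 82944/175
sum k=0..1:
  [0] +1/36 = 1/36
  [1] −1/576 = -1/576
S = 5/192
C² = P²·S² = 9/28 ; C = +0.566947

+√(9/28) = +0.566947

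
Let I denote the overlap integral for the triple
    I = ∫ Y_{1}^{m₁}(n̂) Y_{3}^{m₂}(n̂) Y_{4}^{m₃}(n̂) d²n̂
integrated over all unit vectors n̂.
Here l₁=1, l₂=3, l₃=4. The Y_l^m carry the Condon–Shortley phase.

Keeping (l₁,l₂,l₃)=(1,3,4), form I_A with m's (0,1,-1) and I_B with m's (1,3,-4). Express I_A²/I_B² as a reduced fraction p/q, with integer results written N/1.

15/28

Same 1,3,4: normalisation and zero-m 3j drop out of the ratio.
A: Δ: 0! 2! 6! / 9! → 1/252; sum: t=0:+1/48 = 1/48; 3j²(1 3 4; 0 1 -1) = Δ·Π!·Σ² = 5/84  (sign -1)
B: Δ: 0! 2! 6! / 9! → 1/252; sum: t=0:+1/1440 = 1/1440; 3j²(1 3 4; 1 3 -4) = Δ·Π!·Σ² = 1/9  (sign +1)
I_A²/I_B² = (5/84)/(1/9) = 15/28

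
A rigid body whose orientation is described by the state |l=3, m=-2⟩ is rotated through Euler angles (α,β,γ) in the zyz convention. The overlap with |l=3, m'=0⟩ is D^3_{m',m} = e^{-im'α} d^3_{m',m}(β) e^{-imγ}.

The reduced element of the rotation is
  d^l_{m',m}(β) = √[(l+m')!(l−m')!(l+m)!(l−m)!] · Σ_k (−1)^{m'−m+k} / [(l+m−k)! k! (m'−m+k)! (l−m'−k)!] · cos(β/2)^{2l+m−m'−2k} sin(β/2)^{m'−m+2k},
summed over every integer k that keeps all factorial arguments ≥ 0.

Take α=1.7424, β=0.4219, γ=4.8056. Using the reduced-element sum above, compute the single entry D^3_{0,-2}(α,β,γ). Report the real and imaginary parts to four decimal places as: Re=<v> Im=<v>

D^3_{0,-2}(1.7424,0.4219,4.8056) = e^{-i·0·1.7424}·d^3_{0,-2}(0.4219)·e^{-i·-2·4.8056}. Compute d first:
Half-angle: c=0.977832, s=0.209389. N=√(6·6·1·120)=65.726707
k: max(0,(-2)−(0))=0 … min(3+(-2),3−(0))=1
  k=0: (−1)^2·65.7267/(12)·0.9778^4·0.2094^2 = +0.219546
  k=1: (−1)^3·65.7267/(12)·0.9778^2·0.2094^4 = -0.010067
d^3_{0,-2}(0.4219) = +0.219546 -0.010067 = +0.209479
D = (+1.000000+0.000000i)·(+0.209479)·(-0.982674-0.185344i) = -0.205850-0.038826i

Re=-0.2058 Im=-0.0388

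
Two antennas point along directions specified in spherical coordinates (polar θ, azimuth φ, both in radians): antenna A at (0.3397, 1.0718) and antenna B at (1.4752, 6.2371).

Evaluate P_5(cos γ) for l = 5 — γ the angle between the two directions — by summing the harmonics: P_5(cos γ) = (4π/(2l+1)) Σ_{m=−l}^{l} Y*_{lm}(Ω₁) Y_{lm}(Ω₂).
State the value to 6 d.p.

Summing Y*_{l m}(θ₁,φ₁)·Y_{l m}(θ₂,φ₂) over m ∈ [−5, 5]; prefactor 4π/(2·5+1) = 1.142397:
  m=-5: (+0.001149-0.001521i) × (+0.441643+0.103606i) = +0.000665-0.000553i  (running Σ = +0.000665-0.000553i)
  m=-4: (-0.007036-0.015539i) × (+0.135223+0.025213i) = -0.000560-0.002279i  (running Σ = +0.000105-0.002832i)
  m=-3: (-0.089351-0.006607i) × (-0.310258-0.043170i) = +0.027437+0.005907i  (running Σ = +0.027542+0.003075i)
  m=-2: (-0.160282+0.248526i) × (-0.155250-0.014350i) = +0.028450-0.036284i  (running Σ = +0.055992-0.033208i)
  m=-1: (+0.263018+0.482602i) × (+0.278413+0.012840i) = +0.067031+0.137740i  (running Σ = +0.123023+0.104532i)
  m=0: (+0.282192-0.000000i) × (+0.160384+0.000000i) = +0.045259+0.000000i  (running Σ = +0.168282+0.104532i)
  m=1: (-0.263018+0.482602i) × (-0.278413+0.012840i) = +0.067031-0.137740i  (running Σ = +0.235313-0.033208i)
  m=2: (-0.160282-0.248526i) × (-0.155250+0.014350i) = +0.028450+0.036284i  (running Σ = +0.263764+0.003075i)
  m=3: (+0.089351-0.006607i) × (+0.310258-0.043170i) = +0.027437-0.005907i  (running Σ = +0.291200-0.002832i)
  m=4: (-0.007036+0.015539i) × (+0.135223-0.025213i) = -0.000560+0.002279i  (running Σ = +0.290641-0.000553i)
  m=5: (-0.001149-0.001521i) × (-0.441643+0.103606i) = +0.000665+0.000553i  (running Σ = +0.291305+0.000000i)
Total Σ_m = +0.291305+0.000000i. Multiply by 1.142397: +0.332787+0.000000i. P_5(cos γ) = 0.332787

0.332787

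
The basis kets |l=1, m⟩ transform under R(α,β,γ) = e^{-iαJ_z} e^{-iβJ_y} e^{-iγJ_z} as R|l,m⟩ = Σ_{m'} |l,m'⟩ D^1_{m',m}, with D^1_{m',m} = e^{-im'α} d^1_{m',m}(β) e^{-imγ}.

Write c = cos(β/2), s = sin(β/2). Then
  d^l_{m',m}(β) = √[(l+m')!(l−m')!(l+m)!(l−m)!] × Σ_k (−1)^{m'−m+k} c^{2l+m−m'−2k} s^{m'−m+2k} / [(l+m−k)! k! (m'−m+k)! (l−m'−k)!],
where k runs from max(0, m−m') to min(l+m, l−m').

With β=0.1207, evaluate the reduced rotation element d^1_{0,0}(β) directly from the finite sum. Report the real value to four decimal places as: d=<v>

d=0.9927

d^1_{0,0}(β=0.1207) via the finite sum:
c=cos(0.120700/2)=0.998179, s=sin(0.120700/2)=0.060313; N=√[1·1·1·1]=1.000000
k: max(0,(0)−(0))=0 … min(1+(0),1−(0))=1
  k=0: (−1)^0·1.0000/(1)·0.9982^2·0.0603^0 = +0.996362
  k=1: (−1)^1·1.0000/(1)·0.9982^0·0.0603^2 = -0.003638
d^1_{0,0}(0.1207) = +0.996362 -0.003638 = +0.992725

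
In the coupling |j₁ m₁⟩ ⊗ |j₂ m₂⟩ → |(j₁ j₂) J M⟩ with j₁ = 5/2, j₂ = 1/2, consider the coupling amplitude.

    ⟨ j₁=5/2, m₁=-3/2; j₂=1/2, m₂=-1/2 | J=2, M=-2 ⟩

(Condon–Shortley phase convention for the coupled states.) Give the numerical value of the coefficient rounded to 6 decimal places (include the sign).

√[5·1!4!0!/6! · 1!4!0!1!0!4!] = √(96)
  +(−1)^0/∏(0,1,4,0,0,0)! = 1/24  (running 1/24)
⟨..|..⟩ = √(96)·(1/24) = +0.408248

+0.408248  (= +√(1/6))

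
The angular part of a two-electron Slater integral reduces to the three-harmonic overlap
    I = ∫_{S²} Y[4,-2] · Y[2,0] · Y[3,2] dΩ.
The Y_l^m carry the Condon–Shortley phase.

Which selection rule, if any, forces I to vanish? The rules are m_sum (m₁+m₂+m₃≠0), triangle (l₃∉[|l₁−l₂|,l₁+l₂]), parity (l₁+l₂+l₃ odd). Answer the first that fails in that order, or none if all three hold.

Σmᵢ = 0  ✓
l₃∈[|l₁−l₂|,l₁+l₂]=[2,6], have l₃=3  ✓
Σlᵢ = 9 ⇒ odd  ✗

parity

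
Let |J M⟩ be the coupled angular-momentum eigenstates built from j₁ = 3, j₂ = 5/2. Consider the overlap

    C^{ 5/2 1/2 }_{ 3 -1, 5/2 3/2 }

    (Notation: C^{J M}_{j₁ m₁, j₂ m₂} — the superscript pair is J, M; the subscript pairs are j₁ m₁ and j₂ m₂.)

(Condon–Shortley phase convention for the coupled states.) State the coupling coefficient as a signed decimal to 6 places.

+√(1/35) = +0.169031

triangle: 3!·3!·2!/9! = 72/362880
(j±m)!: 2!·4!·4!·1!·3!·2! = 13824
prefactor² = (2J+1)·Δ·N² = 576/35
  k=2: +1/(2!·1!·2!·2!·1!·0!) = 1/8
  k=3: −1/(3!·0!·1!·1!·2!·1!) = -1/12
Σ = 1/24  ⇒  CG² = 576/35·(1/24)² = 1/35
CG = +√(1/35) = +0.169031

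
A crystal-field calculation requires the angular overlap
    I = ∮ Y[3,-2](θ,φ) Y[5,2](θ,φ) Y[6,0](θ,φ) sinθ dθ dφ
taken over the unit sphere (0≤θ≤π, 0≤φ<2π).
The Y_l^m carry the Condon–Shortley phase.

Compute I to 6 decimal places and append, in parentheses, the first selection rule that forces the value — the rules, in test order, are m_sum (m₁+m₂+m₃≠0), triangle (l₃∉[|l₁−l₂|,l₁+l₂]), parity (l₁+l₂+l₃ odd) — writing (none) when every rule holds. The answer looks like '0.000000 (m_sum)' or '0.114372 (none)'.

-0.165130 (none)

Checks pass: Σm=0; 14 even; l₃=6∈[2,8].
(2·3+1)(2·5+1)(2·6+1) = 1001
Δ: 2! 4! 8! / 15! → 1/675675
sum: t=0:+1/8640 t=1:−1/2304 t=2:+1/8640 = -7/34560
3j²(3 5 6; 0 0 0) = Δ·Π!·Σ² = 7/429  (sign -1)
sum: t=1:−1/34560 t=2:+1/8640 = 1/11520
3j²(3 5 6; -2 2 0) = Δ·Π!·Σ² = 3/143  (sign +1)
combine: 4πI² = 1001·7/429·3/143 = 49/143
take √, sign -1: I = -0.16512966
No selection rule forces the value: the integral is nonzero (none).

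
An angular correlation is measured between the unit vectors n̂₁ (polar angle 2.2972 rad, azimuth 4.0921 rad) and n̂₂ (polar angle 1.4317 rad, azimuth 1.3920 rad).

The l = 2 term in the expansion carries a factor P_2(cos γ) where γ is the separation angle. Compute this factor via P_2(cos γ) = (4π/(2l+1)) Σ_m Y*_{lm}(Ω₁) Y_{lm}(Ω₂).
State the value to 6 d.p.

Addition theorem: P_2(cos γ) = (4π/5) Σ_m Y*_{lm}(Ω₁) Y_{lm}(Ω₂), m = −2…2:
  term(m=-2) = (0.051920, -0.063189)   from Y*(Ω₁)=(-0.069997, 0.204209), Y(Ω₂)=(-0.354884, -0.132605)
  term(m=-1) = (0.036789, -0.017387)   from Y*(Ω₁)=(0.222969, 0.312130), Y(Ω₂)=(0.018865, -0.104387)
  term(m=+0) = (-0.030317, 0.000000)   from Y*(Ω₁)=(0.102006, -0.000000), Y(Ω₂)=(-0.297203, 0.000000)
  term(m=+1) = (0.036789, 0.017387)   from Y*(Ω₁)=(-0.222969, 0.312130), Y(Ω₂)=(-0.018865, -0.104387)
  term(m=+2) = (0.051920, 0.063189)   from Y*(Ω₁)=(-0.069997, -0.204209), Y(Ω₂)=(-0.354884, 0.132605)
Σ over m = (0.147100, 0.000000); ×(4π/5) → (0.369703, 0.000000). Real part: 0.369703

0.369703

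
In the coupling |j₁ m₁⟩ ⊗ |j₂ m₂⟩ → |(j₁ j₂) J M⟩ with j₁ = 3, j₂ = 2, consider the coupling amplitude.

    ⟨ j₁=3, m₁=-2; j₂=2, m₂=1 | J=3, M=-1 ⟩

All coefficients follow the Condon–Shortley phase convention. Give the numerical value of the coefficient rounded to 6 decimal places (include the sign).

+√(1/4) ≈ +0.500000

triangle: 2!×4!×2!/9! = 96/362880
(j±m)!: 1!×5!×3!×1!×2!×4! = 34560
prefactor² = (2J+1)×Δ×N² = 64
  k=1: −1/(1!×1!×4!×2!×0!×0!) = -1/48
  k=2: +1/(2!×0!×3!×1!×1!×1!) = 1/12
Σ = 1/16  ⇒  CG² = 64×(1/16)² = 1/4
CG = +√(1/4) = +0.500000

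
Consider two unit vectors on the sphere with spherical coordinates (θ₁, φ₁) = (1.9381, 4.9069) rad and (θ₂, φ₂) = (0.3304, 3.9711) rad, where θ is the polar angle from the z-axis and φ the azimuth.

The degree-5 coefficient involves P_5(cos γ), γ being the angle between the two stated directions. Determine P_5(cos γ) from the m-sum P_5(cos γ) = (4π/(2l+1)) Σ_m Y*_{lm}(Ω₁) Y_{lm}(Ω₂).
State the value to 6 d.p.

-0.265078

Term-by-term m-sum for l=5 (normalisation 4π/11 = 1.142397):
  m=-5: (0.27158 - 0.18510j) × (0.00089 - 0.00141j) = -0.00002 - 0.00055j  (running Σ = -0.00002 - 0.00055j)
  m=-4: (-0.28484 - 0.28068j) × (-0.01514 + 0.00270j) = 0.00507 + 0.00348j  (running Σ = 0.00505 + 0.00293j)
  m=-3: (-0.02488 + 0.03769j) × (0.06617 + 0.05062j) = -0.00355 + 0.00123j  (running Σ = 0.00150 + 0.00417j)
  m=-2: (-0.30075 - 0.12328j) × (-0.02504 - 0.28307j) = -0.02737 + 0.08822j  (running Σ = -0.02587 + 0.09239j)
  m=-1: (-0.02635 + 0.13378j) × (-0.37085 + 0.40510j) = -0.04442 - 0.06029j  (running Σ = -0.07029 + 0.03210j)
  m=0: (-0.29486 + 0.00000j) × (0.31018 + 0.00000j) = -0.09146 + 0.00000j  (running Σ = -0.16175 + 0.03210j)
  m=1: (0.02635 + 0.13378j) × (0.37085 + 0.40510j) = -0.04442 + 0.06029j  (running Σ = -0.20617 + 0.09239j)
  m=2: (-0.30075 + 0.12328j) × (-0.02504 + 0.28307j) = -0.02737 - 0.08822j  (running Σ = -0.23353 + 0.00417j)
  m=3: (0.02488 + 0.03769j) × (-0.06617 + 0.05062j) = -0.00355 - 0.00123j  (running Σ = -0.23709 + 0.00293j)
  m=4: (-0.28484 + 0.28068j) × (-0.01514 - 0.00270j) = 0.00507 - 0.00348j  (running Σ = -0.23202 - 0.00055j)
  m=5: (-0.27158 - 0.18510j) × (-0.00089 - 0.00141j) = -0.00002 + 0.00055j  (running Σ = -0.23204 - 0.00000j)
Accumulated sum -0.23204 - 0.00000j; after 4π/(2l+1) scaling, -0.26508 - 0.00000j ⇒ P_5 = -0.265078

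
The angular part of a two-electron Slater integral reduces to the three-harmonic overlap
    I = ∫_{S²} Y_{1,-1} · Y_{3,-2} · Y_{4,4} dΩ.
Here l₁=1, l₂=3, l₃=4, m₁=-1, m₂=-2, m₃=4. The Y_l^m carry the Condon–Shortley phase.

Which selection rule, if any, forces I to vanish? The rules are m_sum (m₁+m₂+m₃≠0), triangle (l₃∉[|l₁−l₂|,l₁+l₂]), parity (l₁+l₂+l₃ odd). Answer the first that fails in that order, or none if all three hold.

m_sum

m₁+m₂+m₃ = -1 − 2 + 4 = 1  ✗
triangle: |1−3|=2 ≤ l₃=4 ≤ 1+3=4
parity: l₁+l₂+l₃ = 8 is even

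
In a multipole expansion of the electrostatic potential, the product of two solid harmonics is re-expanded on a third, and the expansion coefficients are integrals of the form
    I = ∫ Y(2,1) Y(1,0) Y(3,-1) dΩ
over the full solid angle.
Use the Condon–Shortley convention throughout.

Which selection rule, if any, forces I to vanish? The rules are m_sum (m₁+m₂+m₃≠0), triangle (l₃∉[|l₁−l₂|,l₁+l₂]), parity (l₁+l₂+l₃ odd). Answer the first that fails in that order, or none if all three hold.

m₁+m₂+m₃ = 1 + 0 − 1 = 0  ✓
triangle: |2−1|=1 ≤ l₃=3 ≤ 2+1=3  ✓
parity: l₁+l₂+l₃ = 6 is even  ✓

none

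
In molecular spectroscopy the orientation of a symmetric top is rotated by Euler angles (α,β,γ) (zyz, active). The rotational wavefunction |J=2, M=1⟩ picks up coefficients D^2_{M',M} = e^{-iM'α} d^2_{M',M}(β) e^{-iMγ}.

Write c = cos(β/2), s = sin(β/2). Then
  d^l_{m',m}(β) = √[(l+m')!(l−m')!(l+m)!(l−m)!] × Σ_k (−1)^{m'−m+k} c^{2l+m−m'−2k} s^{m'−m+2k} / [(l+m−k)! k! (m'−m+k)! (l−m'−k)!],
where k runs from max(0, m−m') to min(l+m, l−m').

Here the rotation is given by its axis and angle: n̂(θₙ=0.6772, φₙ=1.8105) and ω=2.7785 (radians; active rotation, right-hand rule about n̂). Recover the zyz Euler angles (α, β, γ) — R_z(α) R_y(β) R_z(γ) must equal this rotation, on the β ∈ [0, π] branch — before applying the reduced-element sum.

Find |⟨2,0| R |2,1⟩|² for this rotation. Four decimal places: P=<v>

P=0.0816

Axis–angle → zyz. n̂ = (sinθₙcosφₙ, sinθₙsinφₙ, cosθₙ) = (-0.148767, +0.608697, +0.779330), ω = 2.7785.
R = I cosω + sinω [n̂]ₓ + (1−cosω) n̂n̂ᵀ gives
  R = [-0.891982, -0.451997, -0.008130; +0.101588, -0.217934, +0.970662; -0.440508, +0.864988, +0.240311]
β = atan2(√(R₁₃²+R₂₃²), R₃₃) = 1.328110; α = atan2(R₂₃, R₁₃) mod 2π = 1.579171; γ = atan2(R₃₂, −R₃₁) mod 2π = 1.099764
Split into d^2_{0,1}(β=1.3281) × two z-phases.
Half-angle: c=0.787499, s=0.616315. N=√(2·2·6·1)=4.898979
The bounds max(0,m−m')=1 and min(l+m,l−m')=2 give 2 terms
  k=1: (−1)^0·4.8990/(2)·0.7875^3·0.6163^1 = +0.737275
  k=2: (−1)^1·4.8990/(2)·0.7875^1·0.6163^3 = -0.451580
d^2_{0,1}(1.3281) = +0.737275 -0.451580 = +0.285695
|D^2_{0,1}|² = |d^2_{0,1}(β)|² = (+0.285695)² = 0.081621 (the z-rotation phases have unit modulus)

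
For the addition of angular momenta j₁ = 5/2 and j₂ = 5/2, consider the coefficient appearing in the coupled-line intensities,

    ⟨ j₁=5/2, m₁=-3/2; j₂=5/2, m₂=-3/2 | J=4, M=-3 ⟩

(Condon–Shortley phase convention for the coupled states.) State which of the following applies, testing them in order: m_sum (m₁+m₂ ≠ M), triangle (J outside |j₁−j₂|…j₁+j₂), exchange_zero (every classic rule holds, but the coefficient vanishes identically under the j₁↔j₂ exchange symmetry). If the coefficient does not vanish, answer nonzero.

m-sum: m₁+m₂ = -3/2+(-3/2) = -3, M = -3  ✓
triangle: |j₁−j₂| = 0 ≤ J = 4 ≤ j₁+j₂ = 5  ✓
exchange: j₁=j₂ and m₁=m₂, and (−1)^(j₁+j₂−J) = (−1)^1 = −1 forces ⟨j₁m₁;j₂m₂|JM⟩ = −⟨j₂m₂;j₁m₁|JM⟩ = −⟨j₁m₁;j₂m₂|JM⟩ ⇒ the coefficient vanishes identically
Racah sum check: Σ_k collapses to 0 ⇒ CG = 0

exchange_zero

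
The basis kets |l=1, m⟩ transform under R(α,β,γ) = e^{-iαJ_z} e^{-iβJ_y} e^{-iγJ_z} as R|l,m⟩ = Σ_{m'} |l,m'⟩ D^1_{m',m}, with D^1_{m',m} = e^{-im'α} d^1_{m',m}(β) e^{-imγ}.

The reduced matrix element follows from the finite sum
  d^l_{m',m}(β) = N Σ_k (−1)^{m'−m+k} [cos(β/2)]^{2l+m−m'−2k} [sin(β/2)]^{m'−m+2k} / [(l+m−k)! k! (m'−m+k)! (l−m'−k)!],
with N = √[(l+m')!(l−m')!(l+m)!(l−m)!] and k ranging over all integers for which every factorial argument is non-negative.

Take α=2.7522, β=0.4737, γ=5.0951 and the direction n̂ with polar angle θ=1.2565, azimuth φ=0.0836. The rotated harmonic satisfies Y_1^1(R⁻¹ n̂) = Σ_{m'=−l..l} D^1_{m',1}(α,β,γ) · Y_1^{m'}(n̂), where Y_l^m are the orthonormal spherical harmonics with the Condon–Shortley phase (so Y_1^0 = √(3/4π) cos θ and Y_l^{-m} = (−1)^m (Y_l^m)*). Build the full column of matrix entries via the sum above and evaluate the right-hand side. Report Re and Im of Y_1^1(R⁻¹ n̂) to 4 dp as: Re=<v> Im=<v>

Need the full column D^1_{m',1} for m'=−1..1 at α=2.7522, β=0.4737, γ=5.0951.
cos(β/2)=0.972082, sin(β/2)=0.234642
d^1_{-1,1}: single k=2 term ⇒ +0.055057;  D = -0.038410-0.039445i
d^1_{0,1}: single k=1 term ⇒ +0.322569;  D = +0.120459+0.299233i
d^1_{1,1}: single k=0 term ⇒ +0.944943;  D = +0.006314-0.944922i
Y_1^{m'}(θ=1.2565,φ=0.0836) and Σ D·Y over m':
  (-0.0384-0.0394i)·(+0.3274-0.0274i)  (+0.1205+0.2992i)·(+0.1511+0.0000i)  (+0.0063-0.9449i)·(-0.3274-0.0274i)
Y_1^1(R⁻¹ n̂) = -0.023456+0.342553i

Re=-0.0235 Im=0.3426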